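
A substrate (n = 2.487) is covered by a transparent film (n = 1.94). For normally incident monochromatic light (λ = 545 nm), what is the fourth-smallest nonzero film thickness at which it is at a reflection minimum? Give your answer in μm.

0.492 μm

At the upper boundary (n = 1.0 to n = 1.94) the reflected ray undergoes a half-wave phase shift.
Bottom surface (1.94 → 2.487): reflection off a higher-index medium gives a half-wave phase shift.
Zero or two π shifts → no net half-wave offset.
With no net inversion, destructive interference in reflection requires 2 n t = (m + ½) λ.
The fourth-smallest nonzero thickness corresponds to m = 3: t = (m + ½) λ / (2 n) = 3.50 × 545 / (2 × 1.94) = 492 nm.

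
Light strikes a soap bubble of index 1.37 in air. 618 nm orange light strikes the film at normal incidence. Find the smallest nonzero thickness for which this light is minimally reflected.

226 nm

Top surface (1.0 → 1.37): reflection off a higher-index medium gives a half-wave phase shift.
At the lower boundary (n = 1.37 to n = 1.0) the reflected ray undergoes no phase shift.
Net: one phase inversion between the two reflected rays.
For weak reflection here: 2 n t = m λ.
The smallest nonzero thickness corresponds to m = 1: t = m λ / (2 n) = 1.00 × 618 / (2 × 1.37) = 226 nm.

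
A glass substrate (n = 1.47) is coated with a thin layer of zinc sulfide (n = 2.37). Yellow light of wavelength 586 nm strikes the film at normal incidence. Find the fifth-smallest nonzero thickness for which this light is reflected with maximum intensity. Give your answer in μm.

Ray reflecting at the top interface goes from n = 1.0 toward n = 2.37: a half-wave phase shift.
Bottom surface (2.37 → 1.47): reflection off a lower-index medium gives no phase shift.
Net: one phase inversion between the two reflected rays.
With one net inversion, constructive interference in reflection requires 2 n t = (m + ½) λ.
The fifth-smallest nonzero thickness corresponds to m = 4: t = (m + ½) λ / (2 n) = 4.50 × 586 / (2 × 2.37) = 556 nm.

0.556 μm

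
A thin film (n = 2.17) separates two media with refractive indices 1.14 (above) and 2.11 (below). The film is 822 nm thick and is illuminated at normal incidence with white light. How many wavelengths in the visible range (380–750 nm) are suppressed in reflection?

At the upper boundary (n = 1.14 to n = 2.17) the reflected ray undergoes a half-wave phase shift.
Bottom surface (2.17 → 2.11): reflection off a lower-index medium gives no phase shift.
The two reflections differ by half a wavelength.
For weak reflection here: 2 n t = m λ.
λ = 2 n t / m = 3567 / m nm.
m=4: 892 nm (IR); m=5: 713 nm (visible); m=6: 595 nm (visible); m=7: 510 nm (visible); m=8: 446 nm (visible); m=9: 396 nm (visible); m=10: 357 nm (UV).

5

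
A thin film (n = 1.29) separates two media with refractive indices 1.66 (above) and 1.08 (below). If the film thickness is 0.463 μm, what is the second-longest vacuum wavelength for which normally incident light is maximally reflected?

597 nm

At the upper boundary (n = 1.66 to n = 1.29) the reflected ray undergoes no phase shift.
Bottom surface (1.29 → 1.08): reflection off a lower-index medium gives no phase shift.
Zero or two π shifts → no net half-wave offset.
For maximum reflection here: 2 n t = m λ.
λ = 2 n t / m. The second-longest wavelength is m = 2: λ = 2 × 1.29 × 463 / 2.00 = 597 nm.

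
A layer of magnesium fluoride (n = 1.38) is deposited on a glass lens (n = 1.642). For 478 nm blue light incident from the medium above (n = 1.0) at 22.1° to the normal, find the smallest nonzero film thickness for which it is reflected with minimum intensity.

90.0 nm

Top surface (1.0 → 1.38): reflection off a higher-index medium gives a half-wave phase shift.
Bottom surface (1.38 → 1.642): reflection off a higher-index medium gives a half-wave phase shift.
The two reflections carry the same phase change, so no net offset.
With no net inversion, destructive interference in reflection requires 2 n t cos θ_r = (m + ½) λ.
Snell's law: 1.0 sin 22.1° = 1.38 sin θ_r → sin θ_r = 0.273, cos θ_r = 0.962.
Minimum at m = 0: t = λ / (4 n cos θ_r) = 478 / (4 × 1.38 × 0.962) = 90.0 nm.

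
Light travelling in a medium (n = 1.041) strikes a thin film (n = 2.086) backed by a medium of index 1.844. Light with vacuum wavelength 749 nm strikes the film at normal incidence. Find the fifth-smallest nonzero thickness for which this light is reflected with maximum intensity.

Top surface (1.041 → 2.086): reflection off a higher-index medium gives a half-wave phase shift.
Ray reflecting at the bottom interface goes from n = 2.086 toward n = 1.844: no phase shift.
The two reflections differ by half a wavelength.
For bright reflection here: 2 n t = (m + ½) λ.
The fifth-smallest nonzero thickness corresponds to m = 4: t = (m + ½) λ / (2 n) = 4.50 × 749 / (2 × 2.086) = 808 nm.

808 nm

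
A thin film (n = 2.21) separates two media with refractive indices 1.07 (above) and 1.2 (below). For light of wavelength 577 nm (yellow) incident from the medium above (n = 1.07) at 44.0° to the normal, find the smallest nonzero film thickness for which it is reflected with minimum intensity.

139 nm

At the upper boundary (n = 1.07 to n = 2.21) the reflected ray undergoes a half-wave phase shift.
Ray reflecting at the bottom interface goes from n = 2.21 toward n = 1.2: no phase shift.
Net: one phase inversion between the two reflected rays.
So the condition for destructive reflection is 2 n t cos θ_r = m λ.
Snell's law: 1.07 sin 44.0° = 2.21 sin θ_r → sin θ_r = 0.336, cos θ_r = 0.942.
Minimum nonzero at m = 1: t = λ / (2 n cos θ_r) = 577 / (2 × 2.21 × 0.942) = 139 nm.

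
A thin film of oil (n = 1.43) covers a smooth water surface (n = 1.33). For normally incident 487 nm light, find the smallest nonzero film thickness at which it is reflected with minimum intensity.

Top surface (1.0 → 1.43): reflection off a higher-index medium gives a half-wave phase shift.
Bottom surface (1.43 → 1.33): reflection off a lower-index medium gives no phase shift.
The two reflections differ by half a wavelength.
With one net inversion, destructive interference in reflection requires 2 n t = m λ.
Minimum nonzero at m = 1: t = λ / (2 n) = 487 / (2 × 1.43) = 170 nm.

170 nm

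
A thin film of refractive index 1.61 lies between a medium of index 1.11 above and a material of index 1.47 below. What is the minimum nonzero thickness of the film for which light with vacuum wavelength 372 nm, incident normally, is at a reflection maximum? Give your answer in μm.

0.0578 μm

Ray reflecting at the top interface goes from n = 1.11 toward n = 1.61: a half-wave phase shift.
Ray reflecting at the bottom interface goes from n = 1.61 toward n = 1.47: no phase shift.
The two reflections differ by half a wavelength.
So the condition for constructive reflection is 2 n t = (m + ½) λ.
Minimum at m = 0: t = λ / (4 n) = 372 / (4 × 1.61) = 57.8 nm.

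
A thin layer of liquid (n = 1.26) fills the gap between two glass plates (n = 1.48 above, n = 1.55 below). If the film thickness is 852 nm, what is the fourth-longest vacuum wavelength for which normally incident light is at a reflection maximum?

613 nm

At the upper boundary (n = 1.48 to n = 1.26) the reflected ray undergoes no phase shift.
Bottom surface (1.26 → 1.55): reflection off a higher-index medium gives a half-wave phase shift.
The two reflections differ by half a wavelength.
With one net inversion, constructive interference in reflection requires 2 n t = (m + ½) λ.
λ = 2 n t / (m + ½). The fourth-longest wavelength is m = 3: λ = 2 × 1.26 × 852 / 3.50 = 613 nm.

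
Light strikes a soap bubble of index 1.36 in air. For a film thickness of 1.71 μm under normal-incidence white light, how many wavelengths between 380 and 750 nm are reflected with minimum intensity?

6

Ray reflecting at the top interface goes from n = 1.0 toward n = 1.36: a half-wave phase shift.
At the lower boundary (n = 1.36 to n = 1.0) the reflected ray undergoes no phase shift.
Net: one phase inversion between the two reflected rays.
So the condition for destructive reflection is 2 n t = m λ.
λ = 2 n t / m = 4651 / m nm.
m=6: 775 nm (IR); m=7: 664 nm (visible); m=8: 581 nm (visible); m=9: 517 nm (visible); m=10: 465 nm (visible); m=11: 423 nm (visible); m=12: 388 nm (visible); m=13: 358 nm (UV).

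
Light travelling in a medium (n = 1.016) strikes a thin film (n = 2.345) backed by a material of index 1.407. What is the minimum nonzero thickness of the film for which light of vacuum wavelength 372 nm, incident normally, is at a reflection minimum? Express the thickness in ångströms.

Top surface (1.016 → 2.345): reflection off a higher-index medium gives a half-wave phase shift.
At the lower boundary (n = 2.345 to n = 1.407) the reflected ray undergoes no phase shift.
The two reflections differ by half a wavelength.
For dark reflection here: 2 n t = m λ.
Minimum nonzero at m = 1: t = λ / (2 n) = 372 / (2 × 2.345) = 79.3 nm.

793 Å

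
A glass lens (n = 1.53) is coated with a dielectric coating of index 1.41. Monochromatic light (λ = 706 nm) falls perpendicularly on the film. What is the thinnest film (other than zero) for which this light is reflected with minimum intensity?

125 nm

At the upper boundary (n = 1.0 to n = 1.41) the reflected ray undergoes a half-wave phase shift.
Bottom surface (1.41 → 1.53): reflection off a higher-index medium gives a half-wave phase shift.
Net: no relative phase inversion (both shifts match).
With no net inversion, destructive interference in reflection requires 2 n t = (m + ½) λ.
Minimum at m = 0: t = λ / (4 n) = 706 / (4 × 1.41) = 125 nm.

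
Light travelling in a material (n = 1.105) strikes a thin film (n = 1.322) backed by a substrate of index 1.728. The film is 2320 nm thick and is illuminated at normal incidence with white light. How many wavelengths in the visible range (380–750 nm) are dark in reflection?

At the upper boundary (n = 1.105 to n = 1.322) the reflected ray undergoes a half-wave phase shift.
Ray reflecting at the bottom interface goes from n = 1.322 toward n = 1.728: a half-wave phase shift.
Net: no relative phase inversion (both shifts match).
So the condition for destructive reflection is 2 n t = (m + ½) λ.
λ = 2 n t / (m + ½) = 6134 / (m + ½) nm.
m=7: 818 nm (IR); m=8: 722 nm (visible); m=9: 646 nm (visible); m=10: 584 nm (visible); m=11: 533 nm (visible); m=12: 491 nm (visible); m=13: 454 nm (visible); m=14: 423 nm (visible); m=15: 396 nm (visible); m=16: 372 nm (UV).

8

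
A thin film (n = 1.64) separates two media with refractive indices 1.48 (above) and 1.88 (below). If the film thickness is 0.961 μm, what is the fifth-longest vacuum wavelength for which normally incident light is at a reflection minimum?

700 nm

Ray reflecting at the top interface goes from n = 1.48 toward n = 1.64: a half-wave phase shift.
Bottom surface (1.64 → 1.88): reflection off a higher-index medium gives a half-wave phase shift.
Net: no relative phase inversion (both shifts match).
With no net inversion, destructive interference in reflection requires 2 n t = (m + ½) λ.
λ = 2 n t / (m + ½). The fifth-longest wavelength is m = 4: λ = 2 × 1.64 × 961 / 4.50 = 700 nm.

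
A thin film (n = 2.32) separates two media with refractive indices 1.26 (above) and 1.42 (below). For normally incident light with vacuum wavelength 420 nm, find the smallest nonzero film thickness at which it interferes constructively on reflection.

At the upper boundary (n = 1.26 to n = 2.32) the reflected ray undergoes a half-wave phase shift.
Ray reflecting at the bottom interface goes from n = 2.32 toward n = 1.42: no phase shift.
Exactly one π shift → a net half-wave offset.
For strong reflection here: 2 n t = (m + ½) λ.
Minimum at m = 0: t = λ / (4 n) = 420 / (4 × 2.32) = 45.3 nm.

45.3 nm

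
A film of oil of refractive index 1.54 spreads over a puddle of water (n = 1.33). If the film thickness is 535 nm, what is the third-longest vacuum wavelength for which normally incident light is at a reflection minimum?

At the upper boundary (n = 1.0 to n = 1.54) the reflected ray undergoes a half-wave phase shift.
Ray reflecting at the bottom interface goes from n = 1.54 toward n = 1.33: no phase shift.
The two reflections differ by half a wavelength.
For dark reflection here: 2 n t = m λ.
λ = 2 n t / m. The third-longest wavelength is m = 3: λ = 2 × 1.54 × 535 / 3.00 = 549 nm.

549 nm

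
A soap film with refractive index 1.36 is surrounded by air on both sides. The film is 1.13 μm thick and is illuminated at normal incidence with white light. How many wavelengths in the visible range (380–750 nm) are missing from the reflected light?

4

At the upper boundary (n = 1.0 to n = 1.36) the reflected ray undergoes a half-wave phase shift.
At the lower boundary (n = 1.36 to n = 1.0) the reflected ray undergoes no phase shift.
The two reflections differ by half a wavelength.
With one net inversion, destructive interference in reflection requires 2 n t = m λ.
λ = 2 n t / m = 3074 / m nm.
m=4: 768 nm (IR); m=5: 615 nm (visible); m=6: 512 nm (visible); m=7: 439 nm (visible); m=8: 384 nm (visible); m=9: 342 nm (UV).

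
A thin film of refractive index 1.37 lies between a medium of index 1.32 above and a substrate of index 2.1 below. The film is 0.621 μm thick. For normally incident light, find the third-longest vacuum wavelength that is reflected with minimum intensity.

Top surface (1.32 → 1.37): reflection off a higher-index medium gives a half-wave phase shift.
Ray reflecting at the bottom interface goes from n = 1.37 toward n = 2.1: a half-wave phase shift.
Net: no relative phase inversion (both shifts match).
For dark reflection here: 2 n t = (m + ½) λ.
λ = 2 n t / (m + ½). The third-longest wavelength is m = 2: λ = 2 × 1.37 × 621 / 2.50 = 681 nm.

681 nm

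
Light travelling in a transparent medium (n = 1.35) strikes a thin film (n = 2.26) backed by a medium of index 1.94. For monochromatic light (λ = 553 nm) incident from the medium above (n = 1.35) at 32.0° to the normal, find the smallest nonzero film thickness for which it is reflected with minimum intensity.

129 nm

At the upper boundary (n = 1.35 to n = 2.26) the reflected ray undergoes a half-wave phase shift.
Ray reflecting at the bottom interface goes from n = 2.26 toward n = 1.94: no phase shift.
Exactly one π shift → a net half-wave offset.
With one net inversion, destructive interference in reflection requires 2 n t cos θ_r = m λ.
Snell's law: 1.35 sin 32.0° = 2.26 sin θ_r → sin θ_r = 0.317, cos θ_r = 0.949.
Minimum nonzero at m = 1: t = λ / (2 n cos θ_r) = 553 / (2 × 2.26 × 0.949) = 129 nm.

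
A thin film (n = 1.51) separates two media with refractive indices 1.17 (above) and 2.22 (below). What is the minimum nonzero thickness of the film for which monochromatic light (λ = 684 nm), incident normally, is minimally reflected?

Top surface (1.17 → 1.51): reflection off a higher-index medium gives a half-wave phase shift.
Bottom surface (1.51 → 2.22): reflection off a higher-index medium gives a half-wave phase shift.
Net: no relative phase inversion (both shifts match).
With no net inversion, destructive interference in reflection requires 2 n t = (m + ½) λ.
Minimum at m = 0: t = λ / (4 n) = 684 / (4 × 1.51) = 113 nm.

113 nm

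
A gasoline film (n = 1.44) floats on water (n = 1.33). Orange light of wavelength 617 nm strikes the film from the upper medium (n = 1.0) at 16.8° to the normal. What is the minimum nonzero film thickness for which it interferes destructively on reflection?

Top surface (1.0 → 1.44): reflection off a higher-index medium gives a half-wave phase shift.
Ray reflecting at the bottom interface goes from n = 1.44 toward n = 1.33: no phase shift.
Net: one phase inversion between the two reflected rays.
So the condition for destructive reflection is 2 n t cos θ_r = m λ.
Snell's law: 1.0 sin 16.8° = 1.44 sin θ_r → sin θ_r = 0.201, cos θ_r = 0.980.
Minimum nonzero at m = 1: t = λ / (2 n cos θ_r) = 617 / (2 × 1.44 × 0.980) = 219 nm.

219 nm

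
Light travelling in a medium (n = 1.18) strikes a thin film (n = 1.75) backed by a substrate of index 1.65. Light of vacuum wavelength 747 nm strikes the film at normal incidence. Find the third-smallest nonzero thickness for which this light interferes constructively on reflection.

Ray reflecting at the top interface goes from n = 1.18 toward n = 1.75: a half-wave phase shift.
At the lower boundary (n = 1.75 to n = 1.65) the reflected ray undergoes no phase shift.
The two reflections differ by half a wavelength.
With one net inversion, constructive interference in reflection requires 2 n t = (m + ½) λ.
The third-smallest nonzero thickness corresponds to m = 2: t = (m + ½) λ / (2 n) = 2.50 × 747 / (2 × 1.75) = 534 nm.

534 nm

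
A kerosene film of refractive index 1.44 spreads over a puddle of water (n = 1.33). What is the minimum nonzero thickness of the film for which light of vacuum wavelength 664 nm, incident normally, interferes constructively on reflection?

Ray reflecting at the top interface goes from n = 1.0 toward n = 1.44: a half-wave phase shift.
At the lower boundary (n = 1.44 to n = 1.33) the reflected ray undergoes no phase shift.
The two reflections differ by half a wavelength.
So the condition for constructive reflection is 2 n t = (m + ½) λ.
Minimum at m = 0: t = λ / (4 n) = 664 / (4 × 1.44) = 115 nm.

115 nm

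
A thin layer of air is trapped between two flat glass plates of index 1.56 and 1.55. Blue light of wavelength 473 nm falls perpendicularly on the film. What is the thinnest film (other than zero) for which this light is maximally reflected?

Ray reflecting at the top interface goes from n = 1.56 toward n = 1.0: no phase shift.
Ray reflecting at the bottom interface goes from n = 1.0 toward n = 1.55: a half-wave phase shift.
Net: one phase inversion between the two reflected rays.
With one net inversion, constructive interference in reflection requires 2 n t = (m + ½) λ.
Minimum at m = 0: t = λ / (4 n) = 473 / (4 × 1.0) = 118 nm.

118 nm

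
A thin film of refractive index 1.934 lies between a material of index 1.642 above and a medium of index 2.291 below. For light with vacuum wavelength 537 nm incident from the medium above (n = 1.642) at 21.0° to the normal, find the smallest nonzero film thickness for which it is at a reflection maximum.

146 nm

Ray reflecting at the top interface goes from n = 1.642 toward n = 1.934: a half-wave phase shift.
Bottom surface (1.934 → 2.291): reflection off a higher-index medium gives a half-wave phase shift.
Zero or two π shifts → no net half-wave offset.
With no net inversion, constructive interference in reflection requires 2 n t cos θ_r = m λ.
Snell's law: 1.642 sin 21.0° = 1.934 sin θ_r → sin θ_r = 0.304, cos θ_r = 0.953.
Minimum nonzero at m = 1: t = λ / (2 n cos θ_r) = 537 / (2 × 1.934 × 0.953) = 146 nm.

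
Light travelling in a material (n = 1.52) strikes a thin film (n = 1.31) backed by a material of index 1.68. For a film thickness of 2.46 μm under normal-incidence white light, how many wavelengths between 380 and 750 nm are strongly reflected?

Top surface (1.52 → 1.31): reflection off a lower-index medium gives no phase shift.
At the lower boundary (n = 1.31 to n = 1.68) the reflected ray undergoes a half-wave phase shift.
Exactly one π shift → a net half-wave offset.
So the condition for constructive reflection is 2 n t = (m + ½) λ.
λ = 2 n t / (m + ½) = 6445 / (m + ½) nm.
m=8: 758 nm (IR); m=9: 678 nm (visible); m=10: 614 nm (visible); m=11: 560 nm (visible); m=12: 516 nm (visible); m=13: 477 nm (visible); m=14: 444 nm (visible); m=15: 416 nm (visible); m=16: 391 nm (visible); m=17: 368 nm (UV).

8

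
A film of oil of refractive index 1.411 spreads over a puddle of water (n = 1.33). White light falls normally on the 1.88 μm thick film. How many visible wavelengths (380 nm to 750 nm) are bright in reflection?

7

Ray reflecting at the top interface goes from n = 1.0 toward n = 1.411: a half-wave phase shift.
At the lower boundary (n = 1.411 to n = 1.33) the reflected ray undergoes no phase shift.
Exactly one π shift → a net half-wave offset.
With one net inversion, constructive interference in reflection requires 2 n t = (m + ½) λ.
λ = 2 n t / (m + ½) = 5305 / (m + ½) nm.
m=6: 816 nm (IR); m=7: 707 nm (visible); m=8: 624 nm (visible); m=9: 558 nm (visible); m=10: 505 nm (visible); m=11: 461 nm (visible); m=12: 424 nm (visible); m=13: 393 nm (visible); m=14: 366 nm (UV).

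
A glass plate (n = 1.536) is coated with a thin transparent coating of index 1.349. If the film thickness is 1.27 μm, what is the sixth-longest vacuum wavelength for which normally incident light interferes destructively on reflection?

Top surface (1.0 → 1.349): reflection off a higher-index medium gives a half-wave phase shift.
Ray reflecting at the bottom interface goes from n = 1.349 toward n = 1.536: a half-wave phase shift.
Net: no relative phase inversion (both shifts match).
With no net inversion, destructive interference in reflection requires 2 n t = (m + ½) λ.
λ = 2 n t / (m + ½). The sixth-longest wavelength is m = 5: λ = 2 × 1.349 × 1270 / 5.50 = 623 nm.

623 nm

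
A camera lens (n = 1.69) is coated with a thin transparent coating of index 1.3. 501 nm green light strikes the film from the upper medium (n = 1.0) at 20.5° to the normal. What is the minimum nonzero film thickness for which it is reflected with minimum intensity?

Ray reflecting at the top interface goes from n = 1.0 toward n = 1.3: a half-wave phase shift.
Bottom surface (1.3 → 1.69): reflection off a higher-index medium gives a half-wave phase shift.
Zero or two π shifts → no net half-wave offset.
So the condition for destructive reflection is 2 n t cos θ_r = (m + ½) λ.
Snell's law: 1.0 sin 20.5° = 1.3 sin θ_r → sin θ_r = 0.269, cos θ_r = 0.963.
Minimum at m = 0: t = λ / (4 n cos θ_r) = 501 / (4 × 1.3 × 0.963) = 100 nm.

100 nm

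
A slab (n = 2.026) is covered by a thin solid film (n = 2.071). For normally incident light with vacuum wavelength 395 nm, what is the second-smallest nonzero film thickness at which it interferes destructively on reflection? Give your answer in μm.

Top surface (1.0 → 2.071): reflection off a higher-index medium gives a half-wave phase shift.
Bottom surface (2.071 → 2.026): reflection off a lower-index medium gives no phase shift.
Net: one phase inversion between the two reflected rays.
With one net inversion, destructive interference in reflection requires 2 n t = m λ.
The second-smallest nonzero thickness corresponds to m = 2: t = m λ / (2 n) = 2.00 × 395 / (2 × 2.071) = 191 nm.

0.191 μm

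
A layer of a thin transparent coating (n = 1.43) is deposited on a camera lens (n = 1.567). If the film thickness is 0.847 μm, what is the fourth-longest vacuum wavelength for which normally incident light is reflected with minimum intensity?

692 nm

Ray reflecting at the top interface goes from n = 1.0 toward n = 1.43: a half-wave phase shift.
At the lower boundary (n = 1.43 to n = 1.567) the reflected ray undergoes a half-wave phase shift.
Zero or two π shifts → no net half-wave offset.
For dark reflection here: 2 n t = (m + ½) λ.
λ = 2 n t / (m + ½). The fourth-longest wavelength is m = 3: λ = 2 × 1.43 × 847 / 3.50 = 692 nm.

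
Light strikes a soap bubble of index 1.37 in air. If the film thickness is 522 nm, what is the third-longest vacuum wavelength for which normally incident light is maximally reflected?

572 nm

Top surface (1.0 → 1.37): reflection off a higher-index medium gives a half-wave phase shift.
Bottom surface (1.37 → 1.0): reflection off a lower-index medium gives no phase shift.
Exactly one π shift → a net half-wave offset.
So the condition for constructive reflection is 2 n t = (m + ½) λ.
λ = 2 n t / (m + ½). The third-longest wavelength is m = 2: λ = 2 × 1.37 × 522 / 2.50 = 572 nm.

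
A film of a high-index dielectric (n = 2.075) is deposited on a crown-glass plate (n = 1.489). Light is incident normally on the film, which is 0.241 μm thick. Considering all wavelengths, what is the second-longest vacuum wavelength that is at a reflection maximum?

667 nm

Ray reflecting at the top interface goes from n = 1.0 toward n = 2.075: a half-wave phase shift.
Ray reflecting at the bottom interface goes from n = 2.075 toward n = 1.489: no phase shift.
Exactly one π shift → a net half-wave offset.
So the condition for constructive reflection is 2 n t = (m + ½) λ.
λ = 2 n t / (m + ½). The second-longest wavelength is m = 1: λ = 2 × 2.075 × 241 / 1.50 = 667 nm.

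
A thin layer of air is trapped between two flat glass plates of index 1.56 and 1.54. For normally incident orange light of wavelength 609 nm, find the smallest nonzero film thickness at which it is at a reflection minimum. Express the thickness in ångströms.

Top surface (1.56 → 1.0): reflection off a lower-index medium gives no phase shift.
At the lower boundary (n = 1.0 to n = 1.54) the reflected ray undergoes a half-wave phase shift.
Net: one phase inversion between the two reflected rays.
For minimum reflection here: 2 n t = m λ.
Minimum nonzero at m = 1: t = λ / (2 n) = 609 / (2 × 1.0) = 305 nm.

3045 Å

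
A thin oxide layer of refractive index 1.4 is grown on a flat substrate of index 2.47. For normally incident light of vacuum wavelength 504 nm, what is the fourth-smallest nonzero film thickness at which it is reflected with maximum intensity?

720 nm

Top surface (1.0 → 1.4): reflection off a higher-index medium gives a half-wave phase shift.
Bottom surface (1.4 → 2.47): reflection off a higher-index medium gives a half-wave phase shift.
Net: no relative phase inversion (both shifts match).
So the condition for constructive reflection is 2 n t = m λ.
The fourth-smallest nonzero thickness corresponds to m = 4: t = m λ / (2 n) = 4.00 × 504 / (2 × 1.4) = 720 nm.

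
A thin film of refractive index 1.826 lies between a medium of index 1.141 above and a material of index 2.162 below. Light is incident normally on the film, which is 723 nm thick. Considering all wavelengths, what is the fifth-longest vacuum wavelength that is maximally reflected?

528 nm

At the upper boundary (n = 1.141 to n = 1.826) the reflected ray undergoes a half-wave phase shift.
At the lower boundary (n = 1.826 to n = 2.162) the reflected ray undergoes a half-wave phase shift.
Zero or two π shifts → no net half-wave offset.
So the condition for constructive reflection is 2 n t = m λ.
λ = 2 n t / m. The fifth-longest wavelength is m = 5: λ = 2 × 1.826 × 723 / 5.00 = 528 nm.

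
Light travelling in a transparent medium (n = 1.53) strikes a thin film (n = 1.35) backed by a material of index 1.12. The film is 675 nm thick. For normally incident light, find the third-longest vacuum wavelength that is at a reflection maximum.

608 nm

At the upper boundary (n = 1.53 to n = 1.35) the reflected ray undergoes no phase shift.
Ray reflecting at the bottom interface goes from n = 1.35 toward n = 1.12: no phase shift.
The two reflections carry the same phase change, so no net offset.
So the condition for constructive reflection is 2 n t = m λ.
λ = 2 n t / m. The third-longest wavelength is m = 3: λ = 2 × 1.35 × 675 / 3.00 = 608 nm.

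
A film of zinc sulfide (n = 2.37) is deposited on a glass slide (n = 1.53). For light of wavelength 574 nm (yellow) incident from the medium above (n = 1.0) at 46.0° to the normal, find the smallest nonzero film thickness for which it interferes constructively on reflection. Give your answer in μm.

Ray reflecting at the top interface goes from n = 1.0 toward n = 2.37: a half-wave phase shift.
Bottom surface (2.37 → 1.53): reflection off a lower-index medium gives no phase shift.
The two reflections differ by half a wavelength.
With one net inversion, constructive interference in reflection requires 2 n t cos θ_r = (m + ½) λ.
Snell's law: 1.0 sin 46.0° = 2.37 sin θ_r → sin θ_r = 0.304, cos θ_r = 0.953.
Minimum at m = 0: t = λ / (4 n cos θ_r) = 574 / (4 × 2.37 × 0.953) = 63.5 nm.

0.0635 μm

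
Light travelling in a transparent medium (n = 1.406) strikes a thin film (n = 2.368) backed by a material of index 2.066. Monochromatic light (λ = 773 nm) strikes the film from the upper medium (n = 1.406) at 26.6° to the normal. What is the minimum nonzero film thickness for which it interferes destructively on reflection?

At the upper boundary (n = 1.406 to n = 2.368) the reflected ray undergoes a half-wave phase shift.
Ray reflecting at the bottom interface goes from n = 2.368 toward n = 2.066: no phase shift.
Net: one phase inversion between the two reflected rays.
With one net inversion, destructive interference in reflection requires 2 n t cos θ_r = m λ.
Snell's law: 1.406 sin 26.6° = 2.368 sin θ_r → sin θ_r = 0.266, cos θ_r = 0.964.
Minimum nonzero at m = 1: t = λ / (2 n cos θ_r) = 773 / (2 × 2.368 × 0.964) = 169 nm.

169 nm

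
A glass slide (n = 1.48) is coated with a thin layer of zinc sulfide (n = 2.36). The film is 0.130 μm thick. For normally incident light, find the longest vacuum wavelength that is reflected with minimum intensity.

614 nm

Top surface (1.0 → 2.36): reflection off a higher-index medium gives a half-wave phase shift.
Ray reflecting at the bottom interface goes from n = 2.36 toward n = 1.48: no phase shift.
The two reflections differ by half a wavelength.
For minimum reflection here: 2 n t = m λ.
λ = 2 n t / m. The longest wavelength is m = 1: λ = 2 × 2.36 × 130 / 1.00 = 614 nm.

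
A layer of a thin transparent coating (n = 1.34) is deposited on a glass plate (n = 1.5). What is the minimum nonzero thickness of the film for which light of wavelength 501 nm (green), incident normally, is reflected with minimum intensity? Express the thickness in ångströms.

935 Å

Top surface (1.0 → 1.34): reflection off a higher-index medium gives a half-wave phase shift.
Ray reflecting at the bottom interface goes from n = 1.34 toward n = 1.5: a half-wave phase shift.
Net: no relative phase inversion (both shifts match).
So the condition for destructive reflection is 2 n t = (m + ½) λ.
Minimum at m = 0: t = λ / (4 n) = 501 / (4 × 1.34) = 93.5 nm.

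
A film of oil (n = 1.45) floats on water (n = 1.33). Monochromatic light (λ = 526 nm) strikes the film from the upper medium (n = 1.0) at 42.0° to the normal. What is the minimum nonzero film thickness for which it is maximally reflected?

At the upper boundary (n = 1.0 to n = 1.45) the reflected ray undergoes a half-wave phase shift.
Ray reflecting at the bottom interface goes from n = 1.45 toward n = 1.33: no phase shift.
Net: one phase inversion between the two reflected rays.
For maximum reflection here: 2 n t cos θ_r = (m + ½) λ.
Snell's law: 1.0 sin 42.0° = 1.45 sin θ_r → sin θ_r = 0.461, cos θ_r = 0.887.
Minimum at m = 0: t = λ / (4 n cos θ_r) = 526 / (4 × 1.45 × 0.887) = 102 nm.

102 nm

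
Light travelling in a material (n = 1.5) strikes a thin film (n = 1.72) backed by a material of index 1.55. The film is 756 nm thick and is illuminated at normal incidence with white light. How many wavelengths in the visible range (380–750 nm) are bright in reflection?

Top surface (1.5 → 1.72): reflection off a higher-index medium gives a half-wave phase shift.
Ray reflecting at the bottom interface goes from n = 1.72 toward n = 1.55: no phase shift.
The two reflections differ by half a wavelength.
So the condition for constructive reflection is 2 n t = (m + ½) λ.
λ = 2 n t / (m + ½) = 2601 / (m + ½) nm.
m=2: 1040 nm (IR); m=3: 743 nm (visible); m=4: 578 nm (visible); m=5: 473 nm (visible); m=6: 400 nm (visible); m=7: 347 nm (UV).

4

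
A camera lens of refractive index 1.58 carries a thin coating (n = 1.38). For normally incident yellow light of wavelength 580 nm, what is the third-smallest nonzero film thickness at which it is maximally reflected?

630 nm

Top surface (1.0 → 1.38): reflection off a higher-index medium gives a half-wave phase shift.
Bottom surface (1.38 → 1.58): reflection off a higher-index medium gives a half-wave phase shift.
Zero or two π shifts → no net half-wave offset.
With no net inversion, constructive interference in reflection requires 2 n t = m λ.
The third-smallest nonzero thickness corresponds to m = 3: t = m λ / (2 n) = 3.00 × 580 / (2 × 1.38) = 630 nm.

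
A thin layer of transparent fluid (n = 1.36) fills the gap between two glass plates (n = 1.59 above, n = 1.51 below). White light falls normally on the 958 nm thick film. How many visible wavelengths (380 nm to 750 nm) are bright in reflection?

Ray reflecting at the top interface goes from n = 1.59 toward n = 1.36: no phase shift.
At the lower boundary (n = 1.36 to n = 1.51) the reflected ray undergoes a half-wave phase shift.
Exactly one π shift → a net half-wave offset.
For maximum reflection here: 2 n t = (m + ½) λ.
λ = 2 n t / (m + ½) = 2606 / (m + ½) nm.
m=2: 1042 nm (IR); m=3: 745 nm (visible); m=4: 579 nm (visible); m=5: 474 nm (visible); m=6: 401 nm (visible); m=7: 347 nm (UV).

4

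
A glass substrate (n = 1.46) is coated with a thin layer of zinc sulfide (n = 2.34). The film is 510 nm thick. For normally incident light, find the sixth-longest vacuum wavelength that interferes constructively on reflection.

434 nm

At the upper boundary (n = 1.0 to n = 2.34) the reflected ray undergoes a half-wave phase shift.
Bottom surface (2.34 → 1.46): reflection off a lower-index medium gives no phase shift.
The two reflections differ by half a wavelength.
With one net inversion, constructive interference in reflection requires 2 n t = (m + ½) λ.
λ = 2 n t / (m + ½). The sixth-longest wavelength is m = 5: λ = 2 × 2.34 × 510 / 5.50 = 434 nm.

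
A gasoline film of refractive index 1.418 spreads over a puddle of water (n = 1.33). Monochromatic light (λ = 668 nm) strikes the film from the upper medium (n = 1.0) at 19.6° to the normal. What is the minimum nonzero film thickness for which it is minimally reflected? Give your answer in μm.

Ray reflecting at the top interface goes from n = 1.0 toward n = 1.418: a half-wave phase shift.
Ray reflecting at the bottom interface goes from n = 1.418 toward n = 1.33: no phase shift.
Net: one phase inversion between the two reflected rays.
With one net inversion, destructive interference in reflection requires 2 n t cos θ_r = m λ.
Snell's law: 1.0 sin 19.6° = 1.418 sin θ_r → sin θ_r = 0.237, cos θ_r = 0.972.
Minimum nonzero at m = 1: t = λ / (2 n cos θ_r) = 668 / (2 × 1.418 × 0.972) = 242 nm.

0.242 μm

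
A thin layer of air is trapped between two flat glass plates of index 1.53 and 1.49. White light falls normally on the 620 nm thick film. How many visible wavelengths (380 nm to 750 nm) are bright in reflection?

1

At the upper boundary (n = 1.53 to n = 1.0) the reflected ray undergoes no phase shift.
At the lower boundary (n = 1.0 to n = 1.49) the reflected ray undergoes a half-wave phase shift.
The two reflections differ by half a wavelength.
So the condition for constructive reflection is 2 n t = (m + ½) λ.
λ = 2 n t / (m + ½) = 1240 / (m + ½) nm.
m=1: 827 nm (IR); m=2: 496 nm (visible); m=3: 354 nm (UV).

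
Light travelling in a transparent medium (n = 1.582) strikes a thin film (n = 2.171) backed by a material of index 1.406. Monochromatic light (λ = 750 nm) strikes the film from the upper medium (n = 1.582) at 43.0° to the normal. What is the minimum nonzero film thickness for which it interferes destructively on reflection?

At the upper boundary (n = 1.582 to n = 2.171) the reflected ray undergoes a half-wave phase shift.
Ray reflecting at the bottom interface goes from n = 2.171 toward n = 1.406: no phase shift.
Net: one phase inversion between the two reflected rays.
With one net inversion, destructive interference in reflection requires 2 n t cos θ_r = m λ.
Snell's law: 1.582 sin 43.0° = 2.171 sin θ_r → sin θ_r = 0.497, cos θ_r = 0.868.
Minimum nonzero at m = 1: t = λ / (2 n cos θ_r) = 750 / (2 × 2.171 × 0.868) = 199 nm.

199 nm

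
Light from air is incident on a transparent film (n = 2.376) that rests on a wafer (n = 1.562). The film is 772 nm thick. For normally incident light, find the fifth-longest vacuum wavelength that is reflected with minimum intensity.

Top surface (1.0 → 2.376): reflection off a higher-index medium gives a half-wave phase shift.
At the lower boundary (n = 2.376 to n = 1.562) the reflected ray undergoes no phase shift.
The two reflections differ by half a wavelength.
So the condition for destructive reflection is 2 n t = m λ.
λ = 2 n t / m. The fifth-longest wavelength is m = 5: λ = 2 × 2.376 × 772 / 5.00 = 734 nm.

734 nm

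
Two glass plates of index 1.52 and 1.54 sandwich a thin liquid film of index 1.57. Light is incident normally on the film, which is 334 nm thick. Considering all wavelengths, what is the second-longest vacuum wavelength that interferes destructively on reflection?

Top surface (1.52 → 1.57): reflection off a higher-index medium gives a half-wave phase shift.
Bottom surface (1.57 → 1.54): reflection off a lower-index medium gives no phase shift.
Net: one phase inversion between the two reflected rays.
So the condition for destructive reflection is 2 n t = m λ.
λ = 2 n t / m. The second-longest wavelength is m = 2: λ = 2 × 1.57 × 334 / 2.00 = 524 nm.

524 nm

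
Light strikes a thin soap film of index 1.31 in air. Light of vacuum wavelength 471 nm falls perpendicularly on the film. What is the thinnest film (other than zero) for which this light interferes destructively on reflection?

180 nm

Top surface (1.0 → 1.31): reflection off a higher-index medium gives a half-wave phase shift.
Ray reflecting at the bottom interface goes from n = 1.31 toward n = 1.0: no phase shift.
Net: one phase inversion between the two reflected rays.
So the condition for destructive reflection is 2 n t = m λ.
Minimum nonzero at m = 1: t = λ / (2 n) = 471 / (2 × 1.31) = 180 nm.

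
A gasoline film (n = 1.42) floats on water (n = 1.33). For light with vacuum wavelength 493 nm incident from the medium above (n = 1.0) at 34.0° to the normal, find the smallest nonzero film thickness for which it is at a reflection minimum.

189 nm

Top surface (1.0 → 1.42): reflection off a higher-index medium gives a half-wave phase shift.
At the lower boundary (n = 1.42 to n = 1.33) the reflected ray undergoes no phase shift.
The two reflections differ by half a wavelength.
For dark reflection here: 2 n t cos θ_r = m λ.
Snell's law: 1.0 sin 34.0° = 1.42 sin θ_r → sin θ_r = 0.394, cos θ_r = 0.919.
Minimum nonzero at m = 1: t = λ / (2 n cos θ_r) = 493 / (2 × 1.42 × 0.919) = 189 nm.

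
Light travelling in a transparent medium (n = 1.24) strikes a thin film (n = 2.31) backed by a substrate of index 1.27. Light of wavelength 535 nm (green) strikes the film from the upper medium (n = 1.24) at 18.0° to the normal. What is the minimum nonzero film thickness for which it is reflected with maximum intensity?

Top surface (1.24 → 2.31): reflection off a higher-index medium gives a half-wave phase shift.
Ray reflecting at the bottom interface goes from n = 2.31 toward n = 1.27: no phase shift.
Exactly one π shift → a net half-wave offset.
For maximum reflection here: 2 n t cos θ_r = (m + ½) λ.
Snell's law: 1.24 sin 18.0° = 2.31 sin θ_r → sin θ_r = 0.166, cos θ_r = 0.986.
Minimum at m = 0: t = λ / (4 n cos θ_r) = 535 / (4 × 2.31 × 0.986) = 58.7 nm.

58.7 nm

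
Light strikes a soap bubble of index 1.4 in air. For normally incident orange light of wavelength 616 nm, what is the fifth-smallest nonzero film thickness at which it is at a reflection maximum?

990 nm

Top surface (1.0 → 1.4): reflection off a higher-index medium gives a half-wave phase shift.
At the lower boundary (n = 1.4 to n = 1.0) the reflected ray undergoes no phase shift.
The two reflections differ by half a wavelength.
For strong reflection here: 2 n t = (m + ½) λ.
The fifth-smallest nonzero thickness corresponds to m = 4: t = (m + ½) λ / (2 n) = 4.50 × 616 / (2 × 1.4) = 990 nm.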